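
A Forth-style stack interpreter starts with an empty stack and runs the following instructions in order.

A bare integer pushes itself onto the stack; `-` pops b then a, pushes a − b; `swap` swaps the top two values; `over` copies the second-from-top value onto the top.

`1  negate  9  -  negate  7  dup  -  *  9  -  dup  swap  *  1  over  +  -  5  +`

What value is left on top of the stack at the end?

1      → [1]
negate → [-1]
9      → [-1, 9]
-      → [-10]
negate → [10]
7      → [10, 7]
dup    → [10, 7, 7]
-      → [10, 0]
*      → [0]
9      → [0, 9]
-      → [-9]
dup    → [-9, -9]
swap   → [-9, -9]
*      → [81]
1      → [81, 1]
over   → [81, 1, 81]
+      → [81, 82]
-      → [-1]
5      → [-1, 5]
+      → [4]

4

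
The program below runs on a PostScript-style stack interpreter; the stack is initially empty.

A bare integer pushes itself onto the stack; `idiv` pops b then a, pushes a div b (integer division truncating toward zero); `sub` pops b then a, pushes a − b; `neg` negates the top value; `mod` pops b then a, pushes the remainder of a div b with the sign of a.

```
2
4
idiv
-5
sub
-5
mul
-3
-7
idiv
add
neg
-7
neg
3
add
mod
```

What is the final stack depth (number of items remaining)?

1

2    → 2
4    → 2 4
idiv → 0
-5   → 0 -5
sub  → 5
-5   → 5 -5
mul  → -25
-3   → -25 -3
-7   → -25 -3 -7
idiv → -25 0
add  → -25
neg  → 25
-7   → 25 -7
neg  → 25 7
3    → 25 7 3
add  → 25 10
mod  → 5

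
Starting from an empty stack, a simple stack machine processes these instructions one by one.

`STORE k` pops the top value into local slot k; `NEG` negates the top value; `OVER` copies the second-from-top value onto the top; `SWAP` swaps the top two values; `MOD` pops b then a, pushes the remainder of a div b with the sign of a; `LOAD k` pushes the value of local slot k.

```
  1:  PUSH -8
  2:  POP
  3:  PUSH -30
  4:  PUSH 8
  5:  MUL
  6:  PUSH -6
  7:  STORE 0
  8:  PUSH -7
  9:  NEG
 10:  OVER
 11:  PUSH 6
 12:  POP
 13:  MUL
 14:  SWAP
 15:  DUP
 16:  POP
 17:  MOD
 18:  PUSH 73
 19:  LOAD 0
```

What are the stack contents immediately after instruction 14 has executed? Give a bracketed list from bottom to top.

[-1680, -240]

PUSH -8  -> -8
POP      -> (empty)
PUSH -30 -> -30
PUSH 8   -> -30 8
MUL      -> -240
PUSH -6  -> -240 -6
STORE 0  -> -240
PUSH -7  -> -240 -7
NEG      -> -240 7
OVER     -> -240 7 -240
PUSH 6   -> -240 7 -240 6
POP      -> -240 7 -240
MUL      -> -240 -1680
SWAP     -> -1680 -240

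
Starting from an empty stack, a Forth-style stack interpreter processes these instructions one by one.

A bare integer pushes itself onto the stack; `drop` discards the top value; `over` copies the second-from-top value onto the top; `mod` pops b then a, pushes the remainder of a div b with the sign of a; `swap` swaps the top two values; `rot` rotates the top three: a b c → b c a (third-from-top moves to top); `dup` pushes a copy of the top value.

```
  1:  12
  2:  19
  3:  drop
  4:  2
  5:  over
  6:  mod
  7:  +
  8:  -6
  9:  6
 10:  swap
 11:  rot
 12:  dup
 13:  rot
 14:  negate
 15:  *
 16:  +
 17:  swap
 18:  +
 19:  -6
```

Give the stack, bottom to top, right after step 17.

[98, 6]

12     -> [12]
19     -> [12, 19]
drop   -> [12]
2      -> [12, 2]
over   -> [12, 2, 12]
mod    -> [12, 2]
+      -> [14]
-6     -> [14, -6]
6      -> [14, -6, 6]
swap   -> [14, 6, -6]
rot    -> [6, -6, 14]
dup    -> [6, -6, 14, 14]
rot    -> [6, 14, 14, -6]
negate -> [6, 14, 14, 6]
*      -> [6, 14, 84]
+      -> [6, 98]
swap   -> [98, 6]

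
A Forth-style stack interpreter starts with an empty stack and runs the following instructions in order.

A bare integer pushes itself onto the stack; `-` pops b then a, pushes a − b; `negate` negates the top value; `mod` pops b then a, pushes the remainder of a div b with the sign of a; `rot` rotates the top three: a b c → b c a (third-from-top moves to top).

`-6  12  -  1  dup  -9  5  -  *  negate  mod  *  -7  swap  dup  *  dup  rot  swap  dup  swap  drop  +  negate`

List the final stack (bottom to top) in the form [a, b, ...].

[324, -317]

-6      [-6]
12      [-6, 12]
-       [-18]
1       [-18, 1]
dup     [-18, 1, 1]
-9      [-18, 1, 1, -9]
5       [-18, 1, 1, -9, 5]
-       [-18, 1, 1, -14]
*       [-18, 1, -14]
negate  [-18, 1, 14]
mod     [-18, 1]
*       [-18]
-7      [-18, -7]
swap    [-7, -18]
dup     [-7, -18, -18]
*       [-7, 324]
dup     [-7, 324, 324]
rot     [324, 324, -7]
swap    [324, -7, 324]
dup     [324, -7, 324, 324]
swap    [324, -7, 324, 324]
drop    [324, -7, 324]
+       [324, 317]
negate  [324, -317]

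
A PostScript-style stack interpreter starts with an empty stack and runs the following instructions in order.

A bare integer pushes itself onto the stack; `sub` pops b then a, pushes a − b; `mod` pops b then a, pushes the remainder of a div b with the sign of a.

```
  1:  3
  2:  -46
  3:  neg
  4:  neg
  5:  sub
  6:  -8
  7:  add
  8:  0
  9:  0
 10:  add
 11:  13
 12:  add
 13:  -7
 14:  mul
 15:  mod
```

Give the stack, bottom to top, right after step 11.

3   -> [3]
-46 -> [3, -46]
neg -> [3, 46]
neg -> [3, -46]
sub -> [49]
-8  -> [49, -8]
add -> [41]
0   -> [41, 0]
0   -> [41, 0, 0]
add -> [41, 0]
13  -> [41, 0, 13]

[41, 0, 13]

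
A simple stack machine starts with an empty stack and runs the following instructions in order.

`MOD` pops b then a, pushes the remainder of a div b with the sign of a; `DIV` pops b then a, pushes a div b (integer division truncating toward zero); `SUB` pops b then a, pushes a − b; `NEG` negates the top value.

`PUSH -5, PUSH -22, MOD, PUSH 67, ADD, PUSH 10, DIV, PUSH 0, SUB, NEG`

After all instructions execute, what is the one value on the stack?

-6

PUSH -5  : [-5]
PUSH -22 : [-5, -22]
MOD      : [-5]
PUSH 67  : [-5, 67]
ADD      : [62]
PUSH 10  : [62, 10]
DIV      : [6]
PUSH 0   : [6, 0]
SUB      : [6]
NEG      : [-6]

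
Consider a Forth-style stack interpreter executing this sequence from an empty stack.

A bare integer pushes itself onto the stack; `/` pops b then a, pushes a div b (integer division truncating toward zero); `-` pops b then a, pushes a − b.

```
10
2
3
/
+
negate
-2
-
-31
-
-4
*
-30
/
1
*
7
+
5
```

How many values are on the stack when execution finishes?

10      10
2       10 2
3       10 2 3
/       10 0
+       10
negate  -10
-2      -10 -2
-       -8
-31     -8 -31
-       23
-4      23 -4
*       -92
-30     -92 -30
/       3
1       3 1
*       3
7       3 7
+       10
5       10 5

2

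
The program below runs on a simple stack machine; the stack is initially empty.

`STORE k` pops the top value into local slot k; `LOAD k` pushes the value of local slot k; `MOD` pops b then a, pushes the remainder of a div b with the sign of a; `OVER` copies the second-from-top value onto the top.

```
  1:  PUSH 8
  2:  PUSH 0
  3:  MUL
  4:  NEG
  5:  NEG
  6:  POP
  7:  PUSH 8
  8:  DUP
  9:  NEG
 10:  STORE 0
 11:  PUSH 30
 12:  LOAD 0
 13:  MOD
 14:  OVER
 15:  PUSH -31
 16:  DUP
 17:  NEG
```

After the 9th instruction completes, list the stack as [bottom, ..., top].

PUSH 8 : 8
PUSH 0 : 8 0
MUL    : 0
NEG    : 0
NEG    : 0
POP    : (empty)
PUSH 8 : 8
DUP    : 8 8
NEG    : 8 -8

[8, -8]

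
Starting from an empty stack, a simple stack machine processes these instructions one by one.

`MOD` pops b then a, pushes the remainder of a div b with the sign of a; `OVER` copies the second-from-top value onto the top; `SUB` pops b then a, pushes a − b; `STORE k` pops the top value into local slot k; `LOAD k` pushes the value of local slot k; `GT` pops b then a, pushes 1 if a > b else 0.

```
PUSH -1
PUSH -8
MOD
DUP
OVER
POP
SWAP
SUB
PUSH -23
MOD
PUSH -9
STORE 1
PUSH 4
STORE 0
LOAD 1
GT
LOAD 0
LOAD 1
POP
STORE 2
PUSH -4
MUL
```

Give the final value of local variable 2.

PUSH -1  : -1
PUSH -8  : -1 -8
MOD      : -1
DUP      : -1 -1
OVER     : -1 -1 -1
POP      : -1 -1
SWAP     : -1 -1
SUB      : 0
PUSH -23 : 0 -23
MOD      : 0
PUSH -9  : 0 -9
STORE 1  : 0
PUSH 4   : 0 4
STORE 0  : 0
LOAD 1   : 0 -9
GT       : 1
LOAD 0   : 1 4
LOAD 1   : 1 4 -9
POP      : 1 4
STORE 2  : 1
PUSH -4  : 1 -4
MUL      : -4

4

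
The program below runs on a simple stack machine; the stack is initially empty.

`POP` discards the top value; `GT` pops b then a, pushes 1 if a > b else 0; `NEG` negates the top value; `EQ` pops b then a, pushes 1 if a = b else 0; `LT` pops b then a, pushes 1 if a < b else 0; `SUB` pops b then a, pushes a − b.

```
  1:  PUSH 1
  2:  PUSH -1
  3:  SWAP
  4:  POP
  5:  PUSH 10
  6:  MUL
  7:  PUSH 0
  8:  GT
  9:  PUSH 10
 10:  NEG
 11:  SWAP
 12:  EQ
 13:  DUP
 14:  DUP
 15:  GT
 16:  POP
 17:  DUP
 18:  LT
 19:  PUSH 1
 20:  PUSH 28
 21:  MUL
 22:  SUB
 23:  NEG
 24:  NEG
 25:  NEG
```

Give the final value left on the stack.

28

PUSH 1  → 1
PUSH -1 → 1 -1
SWAP    → -1 1
POP     → -1
PUSH 10 → -1 10
MUL     → -10
PUSH 0  → -10 0
GT      → 0
PUSH 10 → 0 10
NEG     → 0 -10
SWAP    → -10 0
EQ      → 0
DUP     → 0 0
DUP     → 0 0 0
GT      → 0 0
POP     → 0
DUP     → 0 0
LT      → 0
PUSH 1  → 0 1
PUSH 28 → 0 1 28
MUL     → 0 28
SUB     → -28
NEG     → 28
NEG     → -28
NEG     → 28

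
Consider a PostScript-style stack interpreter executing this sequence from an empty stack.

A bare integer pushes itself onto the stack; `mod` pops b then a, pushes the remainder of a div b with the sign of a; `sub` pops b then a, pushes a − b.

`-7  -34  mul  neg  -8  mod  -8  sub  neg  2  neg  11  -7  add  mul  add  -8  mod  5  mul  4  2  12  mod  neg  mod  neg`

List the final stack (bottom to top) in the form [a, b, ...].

[-10, 0]

-7   -7
-34  -7 -34
mul  238
neg  -238
-8   -238 -8
mod  -6
-8   -6 -8
sub  2
neg  -2
2    -2 2
neg  -2 -2
11   -2 -2 11
-7   -2 -2 11 -7
add  -2 -2 4
mul  -2 -8
add  -10
-8   -10 -8
mod  -2
5    -2 5
mul  -10
4    -10 4
2    -10 4 2
12   -10 4 2 12
mod  -10 4 2
neg  -10 4 -2
mod  -10 0
neg  -10 0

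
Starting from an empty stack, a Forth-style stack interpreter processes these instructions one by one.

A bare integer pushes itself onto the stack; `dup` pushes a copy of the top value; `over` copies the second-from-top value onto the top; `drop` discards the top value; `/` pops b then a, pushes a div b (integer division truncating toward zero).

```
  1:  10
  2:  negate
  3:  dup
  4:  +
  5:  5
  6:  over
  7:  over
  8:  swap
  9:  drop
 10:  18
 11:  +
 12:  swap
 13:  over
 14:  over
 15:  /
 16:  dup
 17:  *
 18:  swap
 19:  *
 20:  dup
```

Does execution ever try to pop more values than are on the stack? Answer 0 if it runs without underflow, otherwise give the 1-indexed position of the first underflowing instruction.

10     : 10
negate : -10
dup    : -10 -10
+      : -20
5      : -20 5
over   : -20 5 -20
over   : -20 5 -20 5
swap   : -20 5 5 -20
drop   : -20 5 5
18     : -20 5 5 18
+      : -20 5 23
swap   : -20 23 5
over   : -20 23 5 23
over   : -20 23 5 23 5
/      : -20 23 5 4
dup    : -20 23 5 4 4
*      : -20 23 5 16
swap   : -20 23 16 5
*      : -20 23 80
dup    : -20 23 80 80

0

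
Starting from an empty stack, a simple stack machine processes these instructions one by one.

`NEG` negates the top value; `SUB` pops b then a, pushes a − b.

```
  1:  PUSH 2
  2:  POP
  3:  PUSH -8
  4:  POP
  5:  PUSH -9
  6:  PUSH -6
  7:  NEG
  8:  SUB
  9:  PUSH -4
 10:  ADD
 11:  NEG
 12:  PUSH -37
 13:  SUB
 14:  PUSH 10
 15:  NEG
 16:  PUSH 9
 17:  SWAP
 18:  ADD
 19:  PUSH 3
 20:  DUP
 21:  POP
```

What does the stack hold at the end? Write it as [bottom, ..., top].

[56, -1, 3]

PUSH 2    [2]
POP       []
PUSH -8   [-8]
POP       []
PUSH -9   [-9]
PUSH -6   [-9, -6]
NEG       [-9, 6]
SUB       [-15]
PUSH -4   [-15, -4]
ADD       [-19]
NEG       [19]
PUSH -37  [19, -37]
SUB       [56]
PUSH 10   [56, 10]
NEG       [56, -10]
PUSH 9    [56, -10, 9]
SWAP      [56, 9, -10]
ADD       [56, -1]
PUSH 3    [56, -1, 3]
DUP       [56, -1, 3, 3]
POP       [56, -1, 3]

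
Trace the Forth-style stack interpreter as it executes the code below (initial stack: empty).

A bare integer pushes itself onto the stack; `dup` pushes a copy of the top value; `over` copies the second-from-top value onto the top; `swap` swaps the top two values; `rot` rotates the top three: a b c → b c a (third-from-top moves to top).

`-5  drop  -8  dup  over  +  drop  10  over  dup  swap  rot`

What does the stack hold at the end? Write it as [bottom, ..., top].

[-8, -8, -8, 10]

-5   → -5
drop → (empty)
-8   → -8
dup  → -8 -8
over → -8 -8 -8
+    → -8 -16
drop → -8
10   → -8 10
over → -8 10 -8
dup  → -8 10 -8 -8
swap → -8 10 -8 -8
rot  → -8 -8 -8 10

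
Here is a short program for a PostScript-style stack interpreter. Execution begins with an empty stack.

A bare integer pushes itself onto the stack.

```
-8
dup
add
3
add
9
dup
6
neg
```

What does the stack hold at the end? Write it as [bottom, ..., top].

[-13, 9, 9, -6]

-8  -> -8
dup -> -8 -8
add -> -16
3   -> -16 3
add -> -13
9   -> -13 9
dup -> -13 9 9
6   -> -13 9 9 6
neg -> -13 9 9 -6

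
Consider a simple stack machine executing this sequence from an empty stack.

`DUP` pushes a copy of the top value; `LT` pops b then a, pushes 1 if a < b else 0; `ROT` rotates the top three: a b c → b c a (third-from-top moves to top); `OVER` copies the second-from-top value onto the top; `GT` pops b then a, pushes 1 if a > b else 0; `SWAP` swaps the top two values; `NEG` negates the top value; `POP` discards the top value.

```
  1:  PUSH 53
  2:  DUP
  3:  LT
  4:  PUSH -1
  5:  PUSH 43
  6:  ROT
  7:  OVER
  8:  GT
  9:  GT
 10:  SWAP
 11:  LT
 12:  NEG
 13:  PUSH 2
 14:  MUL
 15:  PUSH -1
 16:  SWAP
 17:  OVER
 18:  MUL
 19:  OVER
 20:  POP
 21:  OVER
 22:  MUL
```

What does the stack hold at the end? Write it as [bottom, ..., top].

[-1, 0]

PUSH 53 -> [53]
DUP     -> [53, 53]
LT      -> [0]
PUSH -1 -> [0, -1]
PUSH 43 -> [0, -1, 43]
ROT     -> [-1, 43, 0]
OVER    -> [-1, 43, 0, 43]
GT      -> [-1, 43, 0]
GT      -> [-1, 1]
SWAP    -> [1, -1]
LT      -> [0]
NEG     -> [0]
PUSH 2  -> [0, 2]
MUL     -> [0]
PUSH -1 -> [0, -1]
SWAP    -> [-1, 0]
OVER    -> [-1, 0, -1]
MUL     -> [-1, 0]
OVER    -> [-1, 0, -1]
POP     -> [-1, 0]
OVER    -> [-1, 0, -1]
MUL     -> [-1, 0]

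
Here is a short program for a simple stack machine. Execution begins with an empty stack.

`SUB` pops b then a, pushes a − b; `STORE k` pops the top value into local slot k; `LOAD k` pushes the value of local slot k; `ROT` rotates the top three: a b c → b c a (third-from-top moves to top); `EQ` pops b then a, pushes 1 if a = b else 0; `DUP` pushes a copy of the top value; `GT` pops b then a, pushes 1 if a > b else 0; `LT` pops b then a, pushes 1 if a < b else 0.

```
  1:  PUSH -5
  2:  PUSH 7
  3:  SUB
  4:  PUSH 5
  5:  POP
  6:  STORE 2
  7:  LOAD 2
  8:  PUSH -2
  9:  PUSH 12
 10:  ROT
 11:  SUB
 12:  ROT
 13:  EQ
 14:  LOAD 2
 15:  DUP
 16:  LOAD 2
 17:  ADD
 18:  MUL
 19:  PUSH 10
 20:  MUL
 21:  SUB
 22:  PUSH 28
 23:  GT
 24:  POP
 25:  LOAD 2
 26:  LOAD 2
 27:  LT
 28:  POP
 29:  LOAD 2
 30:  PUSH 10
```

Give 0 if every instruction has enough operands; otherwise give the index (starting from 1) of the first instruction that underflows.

PUSH -5 → -5
PUSH 7  → -5 7
SUB     → -12
PUSH 5  → -12 5
POP     → -12
STORE 2 → (empty)
LOAD 2  → -12
PUSH -2 → -12 -2
PUSH 12 → -12 -2 12
ROT     → -2 12 -12
SUB     → -2 24
ROT  — needs 3 operands, stack has 2 → underflow

12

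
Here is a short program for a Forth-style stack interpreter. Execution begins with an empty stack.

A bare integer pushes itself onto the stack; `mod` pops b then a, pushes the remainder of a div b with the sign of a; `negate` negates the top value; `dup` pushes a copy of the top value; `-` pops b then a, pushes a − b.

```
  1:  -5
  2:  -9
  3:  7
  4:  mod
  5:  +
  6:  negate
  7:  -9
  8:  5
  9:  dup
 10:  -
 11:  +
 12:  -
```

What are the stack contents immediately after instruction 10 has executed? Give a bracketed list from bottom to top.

-5     → [-5]
-9     → [-5, -9]
7      → [-5, -9, 7]
mod    → [-5, -2]
+      → [-7]
negate → [7]
-9     → [7, -9]
5      → [7, -9, 5]
dup    → [7, -9, 5, 5]
-      → [7, -9, 0]

[7, -9, 0]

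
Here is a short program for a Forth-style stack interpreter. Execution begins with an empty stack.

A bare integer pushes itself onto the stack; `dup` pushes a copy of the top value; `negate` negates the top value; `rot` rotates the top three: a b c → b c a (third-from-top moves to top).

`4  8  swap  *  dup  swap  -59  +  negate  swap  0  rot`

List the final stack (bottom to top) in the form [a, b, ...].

[32, 0, 27]

4      → 4
8      → 4 8
swap   → 8 4
*      → 32
dup    → 32 32
swap   → 32 32
-59    → 32 32 -59
+      → 32 -27
negate → 32 27
swap   → 27 32
0      → 27 32 0
rot    → 32 0 27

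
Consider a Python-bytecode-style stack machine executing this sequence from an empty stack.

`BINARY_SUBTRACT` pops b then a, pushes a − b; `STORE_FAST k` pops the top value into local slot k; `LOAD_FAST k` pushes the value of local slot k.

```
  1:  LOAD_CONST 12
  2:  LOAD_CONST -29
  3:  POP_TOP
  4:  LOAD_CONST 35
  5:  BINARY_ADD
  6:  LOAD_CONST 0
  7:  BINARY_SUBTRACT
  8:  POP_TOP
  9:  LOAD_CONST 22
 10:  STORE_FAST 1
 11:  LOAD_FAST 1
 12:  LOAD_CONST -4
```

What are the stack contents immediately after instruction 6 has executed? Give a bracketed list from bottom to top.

[47, 0]

LOAD_CONST 12  : 12
LOAD_CONST -29 : 12 -29
POP_TOP        : 12
LOAD_CONST 35  : 12 35
BINARY_ADD     : 47
LOAD_CONST 0   : 47 0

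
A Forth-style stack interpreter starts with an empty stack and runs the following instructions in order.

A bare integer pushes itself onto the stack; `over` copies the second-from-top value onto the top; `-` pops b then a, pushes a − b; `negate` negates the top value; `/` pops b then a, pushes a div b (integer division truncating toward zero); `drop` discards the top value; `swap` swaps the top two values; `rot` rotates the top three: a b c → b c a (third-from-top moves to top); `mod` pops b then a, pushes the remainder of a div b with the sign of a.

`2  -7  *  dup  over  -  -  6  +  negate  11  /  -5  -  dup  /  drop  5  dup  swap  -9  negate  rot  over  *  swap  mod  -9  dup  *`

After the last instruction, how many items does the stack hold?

2      -> [2]
-7     -> [2, -7]
*      -> [-14]
dup    -> [-14, -14]
over   -> [-14, -14, -14]
-      -> [-14, 0]
-      -> [-14]
6      -> [-14, 6]
+      -> [-8]
negate -> [8]
11     -> [8, 11]
/      -> [0]
-5     -> [0, -5]
-      -> [5]
dup    -> [5, 5]
/      -> [1]
drop   -> []
5      -> [5]
dup    -> [5, 5]
swap   -> [5, 5]
-9     -> [5, 5, -9]
negate -> [5, 5, 9]
rot    -> [5, 9, 5]
over   -> [5, 9, 5, 9]
*      -> [5, 9, 45]
swap   -> [5, 45, 9]
mod    -> [5, 0]
-9     -> [5, 0, -9]
dup    -> [5, 0, -9, -9]
*      -> [5, 0, 81]

3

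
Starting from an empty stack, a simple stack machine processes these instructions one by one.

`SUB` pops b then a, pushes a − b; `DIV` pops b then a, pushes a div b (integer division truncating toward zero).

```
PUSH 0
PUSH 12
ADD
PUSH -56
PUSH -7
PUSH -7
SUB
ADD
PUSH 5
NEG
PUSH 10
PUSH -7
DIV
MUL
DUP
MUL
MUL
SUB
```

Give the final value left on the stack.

1412

PUSH 0    [0]
PUSH 12   [0, 12]
ADD       [12]
PUSH -56  [12, -56]
PUSH -7   [12, -56, -7]
PUSH -7   [12, -56, -7, -7]
SUB       [12, -56, 0]
ADD       [12, -56]
PUSH 5    [12, -56, 5]
NEG       [12, -56, -5]
PUSH 10   [12, -56, -5, 10]
PUSH -7   [12, -56, -5, 10, -7]
DIV       [12, -56, -5, -1]
MUL       [12, -56, 5]
DUP       [12, -56, 5, 5]
MUL       [12, -56, 25]
MUL       [12, -1400]
SUB       [1412]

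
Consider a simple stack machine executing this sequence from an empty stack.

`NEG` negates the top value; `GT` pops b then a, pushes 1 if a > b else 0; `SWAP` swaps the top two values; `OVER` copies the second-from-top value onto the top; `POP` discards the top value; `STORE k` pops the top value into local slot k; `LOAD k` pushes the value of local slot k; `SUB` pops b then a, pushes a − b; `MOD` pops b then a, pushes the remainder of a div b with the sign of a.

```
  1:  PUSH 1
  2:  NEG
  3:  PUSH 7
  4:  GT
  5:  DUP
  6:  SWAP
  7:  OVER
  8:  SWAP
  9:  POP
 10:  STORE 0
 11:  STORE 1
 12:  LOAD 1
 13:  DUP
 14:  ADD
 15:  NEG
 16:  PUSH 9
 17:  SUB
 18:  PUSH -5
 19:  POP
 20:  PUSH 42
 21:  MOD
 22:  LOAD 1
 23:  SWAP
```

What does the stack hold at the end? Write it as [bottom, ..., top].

[0, -9]

PUSH 1  : [1]
NEG     : [-1]
PUSH 7  : [-1, 7]
GT      : [0]
DUP     : [0, 0]
SWAP    : [0, 0]
OVER    : [0, 0, 0]
SWAP    : [0, 0, 0]
POP     : [0, 0]
STORE 0 : [0]
STORE 1 : []
LOAD 1  : [0]
DUP     : [0, 0]
ADD     : [0]
NEG     : [0]
PUSH 9  : [0, 9]
SUB     : [-9]
PUSH -5 : [-9, -5]
POP     : [-9]
PUSH 42 : [-9, 42]
MOD     : [-9]
LOAD 1  : [-9, 0]
SWAP    : [0, -9]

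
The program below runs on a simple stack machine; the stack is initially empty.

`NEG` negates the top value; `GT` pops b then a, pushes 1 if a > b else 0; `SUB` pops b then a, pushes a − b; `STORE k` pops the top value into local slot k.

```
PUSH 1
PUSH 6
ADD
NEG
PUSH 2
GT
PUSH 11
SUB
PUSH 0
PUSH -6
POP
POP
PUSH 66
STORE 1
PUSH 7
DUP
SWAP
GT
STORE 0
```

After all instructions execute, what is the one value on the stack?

PUSH 1  -> 1
PUSH 6  -> 1 6
ADD     -> 7
NEG     -> -7
PUSH 2  -> -7 2
GT      -> 0
PUSH 11 -> 0 11
SUB     -> -11
PUSH 0  -> -11 0
PUSH -6 -> -11 0 -6
POP     -> -11 0
POP     -> -11
PUSH 66 -> -11 66
STORE 1 -> -11
PUSH 7  -> -11 7
DUP     -> -11 7 7
SWAP    -> -11 7 7
GT      -> -11 0
STORE 0 -> -11

-11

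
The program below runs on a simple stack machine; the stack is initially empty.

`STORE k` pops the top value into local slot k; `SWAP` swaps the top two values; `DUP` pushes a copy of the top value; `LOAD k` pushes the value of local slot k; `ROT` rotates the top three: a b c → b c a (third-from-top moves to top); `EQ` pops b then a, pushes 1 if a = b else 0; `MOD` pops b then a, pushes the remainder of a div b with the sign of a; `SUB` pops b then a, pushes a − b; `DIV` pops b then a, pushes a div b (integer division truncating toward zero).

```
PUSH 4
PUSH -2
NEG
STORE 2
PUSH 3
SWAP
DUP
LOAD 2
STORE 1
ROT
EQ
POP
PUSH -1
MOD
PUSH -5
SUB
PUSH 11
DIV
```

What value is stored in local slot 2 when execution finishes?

PUSH 4  : 4
PUSH -2 : 4 -2
NEG     : 4 2
STORE 2 : 4
PUSH 3  : 4 3
SWAP    : 3 4
DUP     : 3 4 4
LOAD 2  : 3 4 4 2
STORE 1 : 3 4 4
ROT     : 4 4 3
EQ      : 4 0
POP     : 4
PUSH -1 : 4 -1
MOD     : 0
PUSH -5 : 0 -5
SUB     : 5
PUSH 11 : 5 11
DIV     : 0

2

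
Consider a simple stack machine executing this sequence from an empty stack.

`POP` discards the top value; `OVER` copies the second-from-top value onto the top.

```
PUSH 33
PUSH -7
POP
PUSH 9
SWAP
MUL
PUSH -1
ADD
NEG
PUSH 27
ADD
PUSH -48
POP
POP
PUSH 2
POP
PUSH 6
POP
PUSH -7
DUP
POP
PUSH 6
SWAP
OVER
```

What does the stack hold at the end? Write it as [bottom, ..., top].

[6, -7, 6]

PUSH 33  -> [33]
PUSH -7  -> [33, -7]
POP      -> [33]
PUSH 9   -> [33, 9]
SWAP     -> [9, 33]
MUL      -> [297]
PUSH -1  -> [297, -1]
ADD      -> [296]
NEG      -> [-296]
PUSH 27  -> [-296, 27]
ADD      -> [-269]
PUSH -48 -> [-269, -48]
POP      -> [-269]
POP      -> []
PUSH 2   -> [2]
POP      -> []
PUSH 6   -> [6]
POP      -> []
PUSH -7  -> [-7]
DUP      -> [-7, -7]
POP      -> [-7]
PUSH 6   -> [-7, 6]
SWAP     -> [6, -7]
OVER     -> [6, -7, 6]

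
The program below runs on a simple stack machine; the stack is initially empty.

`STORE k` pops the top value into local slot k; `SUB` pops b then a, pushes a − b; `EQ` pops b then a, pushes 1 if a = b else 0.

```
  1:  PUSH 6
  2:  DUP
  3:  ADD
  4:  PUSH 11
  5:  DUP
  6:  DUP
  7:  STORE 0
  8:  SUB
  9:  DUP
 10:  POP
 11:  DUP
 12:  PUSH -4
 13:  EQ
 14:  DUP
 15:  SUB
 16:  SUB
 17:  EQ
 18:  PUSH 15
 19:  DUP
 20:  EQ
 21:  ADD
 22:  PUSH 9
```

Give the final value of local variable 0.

PUSH 6  : [6]
DUP     : [6, 6]
ADD     : [12]
PUSH 11 : [12, 11]
DUP     : [12, 11, 11]
DUP     : [12, 11, 11, 11]
STORE 0 : [12, 11, 11]
SUB     : [12, 0]
DUP     : [12, 0, 0]
POP     : [12, 0]
DUP     : [12, 0, 0]
PUSH -4 : [12, 0, 0, -4]
EQ      : [12, 0, 0]
DUP     : [12, 0, 0, 0]
SUB     : [12, 0, 0]
SUB     : [12, 0]
EQ      : [0]
PUSH 15 : [0, 15]
DUP     : [0, 15, 15]
EQ      : [0, 1]
ADD     : [1]
PUSH 9  : [1, 9]

11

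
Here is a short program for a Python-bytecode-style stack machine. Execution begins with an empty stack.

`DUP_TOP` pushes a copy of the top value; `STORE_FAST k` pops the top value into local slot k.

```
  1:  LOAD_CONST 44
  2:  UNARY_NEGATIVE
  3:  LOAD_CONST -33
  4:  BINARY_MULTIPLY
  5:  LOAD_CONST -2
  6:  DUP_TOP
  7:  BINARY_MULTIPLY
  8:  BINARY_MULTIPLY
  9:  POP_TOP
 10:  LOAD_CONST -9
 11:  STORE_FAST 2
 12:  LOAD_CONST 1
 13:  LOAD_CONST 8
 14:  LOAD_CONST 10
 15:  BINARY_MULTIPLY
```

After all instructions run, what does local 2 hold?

LOAD_CONST 44   -> [44]
UNARY_NEGATIVE  -> [-44]
LOAD_CONST -33  -> [-44, -33]
BINARY_MULTIPLY -> [1452]
LOAD_CONST -2   -> [1452, -2]
DUP_TOP         -> [1452, -2, -2]
BINARY_MULTIPLY -> [1452, 4]
BINARY_MULTIPLY -> [5808]
POP_TOP         -> []
LOAD_CONST -9   -> [-9]
STORE_FAST 2    -> []
LOAD_CONST 1    -> [1]
LOAD_CONST 8    -> [1, 8]
LOAD_CONST 10   -> [1, 8, 10]
BINARY_MULTIPLY -> [1, 80]

-9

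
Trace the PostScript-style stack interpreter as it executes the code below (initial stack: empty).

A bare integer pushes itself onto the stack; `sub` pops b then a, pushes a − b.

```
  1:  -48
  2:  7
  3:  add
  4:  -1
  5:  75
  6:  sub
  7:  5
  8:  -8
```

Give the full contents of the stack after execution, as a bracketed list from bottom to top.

-48  [-48]
7    [-48, 7]
add  [-41]
-1   [-41, -1]
75   [-41, -1, 75]
sub  [-41, -76]
5    [-41, -76, 5]
-8   [-41, -76, 5, -8]

[-41, -76, 5, -8]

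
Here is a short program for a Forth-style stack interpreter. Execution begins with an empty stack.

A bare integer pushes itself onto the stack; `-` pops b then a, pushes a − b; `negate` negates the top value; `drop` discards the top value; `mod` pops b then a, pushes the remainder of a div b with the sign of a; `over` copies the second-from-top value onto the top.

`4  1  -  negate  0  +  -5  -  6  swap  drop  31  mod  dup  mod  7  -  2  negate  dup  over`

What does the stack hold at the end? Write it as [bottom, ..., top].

[-7, -2, -2, -2]

4      -> 4
1      -> 4 1
-      -> 3
negate -> -3
0      -> -3 0
+      -> -3
-5     -> -3 -5
-      -> 2
6      -> 2 6
swap   -> 6 2
drop   -> 6
31     -> 6 31
mod    -> 6
dup    -> 6 6
mod    -> 0
7      -> 0 7
-      -> -7
2      -> -7 2
negate -> -7 -2
dup    -> -7 -2 -2
over   -> -7 -2 -2 -2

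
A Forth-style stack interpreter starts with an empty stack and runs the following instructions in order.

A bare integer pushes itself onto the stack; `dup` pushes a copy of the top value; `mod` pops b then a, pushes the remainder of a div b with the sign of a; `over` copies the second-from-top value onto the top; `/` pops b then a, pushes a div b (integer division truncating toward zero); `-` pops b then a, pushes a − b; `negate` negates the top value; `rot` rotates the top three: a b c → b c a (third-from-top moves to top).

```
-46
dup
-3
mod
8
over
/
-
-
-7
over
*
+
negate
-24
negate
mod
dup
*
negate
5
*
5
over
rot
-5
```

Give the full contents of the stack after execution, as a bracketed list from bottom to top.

-46     [-46]
dup     [-46, -46]
-3      [-46, -46, -3]
mod     [-46, -1]
8       [-46, -1, 8]
over    [-46, -1, 8, -1]
/       [-46, -1, -8]
-       [-46, 7]
-       [-53]
-7      [-53, -7]
over    [-53, -7, -53]
*       [-53, 371]
+       [318]
negate  [-318]
-24     [-318, -24]
negate  [-318, 24]
mod     [-6]
dup     [-6, -6]
*       [36]
negate  [-36]
5       [-36, 5]
*       [-180]
5       [-180, 5]
over    [-180, 5, -180]
rot     [5, -180, -180]
-5      [5, -180, -180, -5]

[5, -180, -180, -5]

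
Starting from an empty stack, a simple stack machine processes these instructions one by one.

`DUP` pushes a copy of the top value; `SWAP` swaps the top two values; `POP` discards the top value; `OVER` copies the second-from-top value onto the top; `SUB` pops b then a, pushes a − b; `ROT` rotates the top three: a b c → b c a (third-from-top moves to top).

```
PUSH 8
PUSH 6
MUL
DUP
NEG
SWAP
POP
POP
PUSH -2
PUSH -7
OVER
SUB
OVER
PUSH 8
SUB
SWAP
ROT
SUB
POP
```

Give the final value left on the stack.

PUSH 8  : [8]
PUSH 6  : [8, 6]
MUL     : [48]
DUP     : [48, 48]
NEG     : [48, -48]
SWAP    : [-48, 48]
POP     : [-48]
POP     : []
PUSH -2 : [-2]
PUSH -7 : [-2, -7]
OVER    : [-2, -7, -2]
SUB     : [-2, -5]
OVER    : [-2, -5, -2]
PUSH 8  : [-2, -5, -2, 8]
SUB     : [-2, -5, -10]
SWAP    : [-2, -10, -5]
ROT     : [-10, -5, -2]
SUB     : [-10, -3]
POP     : [-10]

-10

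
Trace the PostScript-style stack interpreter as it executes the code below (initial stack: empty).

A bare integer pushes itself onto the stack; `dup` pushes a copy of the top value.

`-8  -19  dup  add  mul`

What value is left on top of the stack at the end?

304

-8  -> [-8]
-19 -> [-8, -19]
dup -> [-8, -19, -19]
add -> [-8, -38]
mul -> [304]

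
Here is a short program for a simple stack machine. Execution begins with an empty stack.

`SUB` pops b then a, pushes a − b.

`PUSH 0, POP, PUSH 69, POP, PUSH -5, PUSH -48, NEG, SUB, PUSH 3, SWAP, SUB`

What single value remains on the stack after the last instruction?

56

PUSH 0   -> 0
POP      -> (empty)
PUSH 69  -> 69
POP      -> (empty)
PUSH -5  -> -5
PUSH -48 -> -5 -48
NEG      -> -5 48
SUB      -> -53
PUSH 3   -> -53 3
SWAP     -> 3 -53
SUB      -> 56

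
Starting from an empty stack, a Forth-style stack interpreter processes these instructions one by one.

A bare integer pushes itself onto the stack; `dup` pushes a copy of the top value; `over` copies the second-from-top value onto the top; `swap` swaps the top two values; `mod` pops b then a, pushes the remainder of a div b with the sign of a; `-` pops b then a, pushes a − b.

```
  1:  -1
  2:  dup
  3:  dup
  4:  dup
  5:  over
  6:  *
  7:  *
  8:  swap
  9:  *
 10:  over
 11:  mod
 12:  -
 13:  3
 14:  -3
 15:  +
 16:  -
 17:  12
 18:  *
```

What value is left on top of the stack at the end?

-1   : -1
dup  : -1 -1
dup  : -1 -1 -1
dup  : -1 -1 -1 -1
over : -1 -1 -1 -1 -1
*    : -1 -1 -1 1
*    : -1 -1 -1
swap : -1 -1 -1
*    : -1 1
over : -1 1 -1
mod  : -1 0
-    : -1
3    : -1 3
-3   : -1 3 -3
+    : -1 0
-    : -1
12   : -1 12
*    : -12

-12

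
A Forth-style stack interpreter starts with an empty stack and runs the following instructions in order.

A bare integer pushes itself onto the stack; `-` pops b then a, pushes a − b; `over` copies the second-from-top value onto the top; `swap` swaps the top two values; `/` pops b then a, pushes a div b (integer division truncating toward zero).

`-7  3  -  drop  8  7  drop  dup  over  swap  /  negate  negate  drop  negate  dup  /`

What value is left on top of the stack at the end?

-7      [-7]
3       [-7, 3]
-       [-10]
drop    []
8       [8]
7       [8, 7]
drop    [8]
dup     [8, 8]
over    [8, 8, 8]
swap    [8, 8, 8]
/       [8, 1]
negate  [8, -1]
negate  [8, 1]
drop    [8]
negate  [-8]
dup     [-8, -8]
/       [1]

1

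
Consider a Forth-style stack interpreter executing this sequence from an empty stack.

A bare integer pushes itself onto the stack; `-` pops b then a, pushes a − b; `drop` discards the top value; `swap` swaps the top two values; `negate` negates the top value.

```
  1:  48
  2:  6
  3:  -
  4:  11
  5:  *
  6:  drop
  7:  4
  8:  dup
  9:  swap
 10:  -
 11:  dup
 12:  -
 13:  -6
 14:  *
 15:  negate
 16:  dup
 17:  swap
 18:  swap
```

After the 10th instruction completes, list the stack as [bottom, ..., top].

48   → 48
6    → 48 6
-    → 42
11   → 42 11
*    → 462
drop → (empty)
4    → 4
dup  → 4 4
swap → 4 4
-    → 0

[0]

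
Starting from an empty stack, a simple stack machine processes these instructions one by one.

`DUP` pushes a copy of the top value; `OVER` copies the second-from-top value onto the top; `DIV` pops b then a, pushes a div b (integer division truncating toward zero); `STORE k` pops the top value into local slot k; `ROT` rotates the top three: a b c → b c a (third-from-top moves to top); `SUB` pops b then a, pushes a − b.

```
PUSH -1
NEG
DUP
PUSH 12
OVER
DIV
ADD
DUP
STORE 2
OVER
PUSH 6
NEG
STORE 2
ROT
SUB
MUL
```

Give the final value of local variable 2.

-6

PUSH -1 → [-1]
NEG     → [1]
DUP     → [1, 1]
PUSH 12 → [1, 1, 12]
OVER    → [1, 1, 12, 1]
DIV     → [1, 1, 12]
ADD     → [1, 13]
DUP     → [1, 13, 13]
STORE 2 → [1, 13]
OVER    → [1, 13, 1]
PUSH 6  → [1, 13, 1, 6]
NEG     → [1, 13, 1, -6]
STORE 2 → [1, 13, 1]
ROT     → [13, 1, 1]
SUB     → [13, 0]
MUL     → [0]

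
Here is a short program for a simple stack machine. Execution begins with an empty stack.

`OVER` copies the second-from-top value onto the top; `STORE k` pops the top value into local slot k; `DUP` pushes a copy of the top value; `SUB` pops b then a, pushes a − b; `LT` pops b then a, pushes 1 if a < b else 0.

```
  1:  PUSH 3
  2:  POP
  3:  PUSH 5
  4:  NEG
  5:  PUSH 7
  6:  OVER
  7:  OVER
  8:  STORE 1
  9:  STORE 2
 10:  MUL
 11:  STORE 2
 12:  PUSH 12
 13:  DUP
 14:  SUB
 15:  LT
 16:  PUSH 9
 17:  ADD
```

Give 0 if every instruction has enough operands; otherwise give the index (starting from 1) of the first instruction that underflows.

PUSH 3  : 3
POP     : (empty)
PUSH 5  : 5
NEG     : -5
PUSH 7  : -5 7
OVER    : -5 7 -5
OVER    : -5 7 -5 7
STORE 1 : -5 7 -5
STORE 2 : -5 7
MUL     : -35
STORE 2 : (empty)
PUSH 12 : 12
DUP     : 12 12
SUB     : 0
LT  — needs 2 operands, stack has 1 → underflow

15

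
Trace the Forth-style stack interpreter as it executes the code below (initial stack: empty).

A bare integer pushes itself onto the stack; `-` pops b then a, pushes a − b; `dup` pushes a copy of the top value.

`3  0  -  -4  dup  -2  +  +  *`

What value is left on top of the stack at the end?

-30

3   : [3]
0   : [3, 0]
-   : [3]
-4  : [3, -4]
dup : [3, -4, -4]
-2  : [3, -4, -4, -2]
+   : [3, -4, -6]
+   : [3, -10]
*   : [-30]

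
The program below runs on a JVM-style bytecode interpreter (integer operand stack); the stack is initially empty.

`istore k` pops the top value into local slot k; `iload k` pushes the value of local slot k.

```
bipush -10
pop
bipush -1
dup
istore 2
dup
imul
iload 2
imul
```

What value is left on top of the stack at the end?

-1

bipush -10  -10
pop         (empty)
bipush -1   -1
dup         -1 -1
istore 2    -1
dup         -1 -1
imul        1
iload 2     1 -1
imul        -1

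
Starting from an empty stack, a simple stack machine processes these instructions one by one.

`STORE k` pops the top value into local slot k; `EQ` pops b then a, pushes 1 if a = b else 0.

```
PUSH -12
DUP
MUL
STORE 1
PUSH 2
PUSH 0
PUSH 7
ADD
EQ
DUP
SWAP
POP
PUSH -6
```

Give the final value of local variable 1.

PUSH -12 -> [-12]
DUP      -> [-12, -12]
MUL      -> [144]
STORE 1  -> []
PUSH 2   -> [2]
PUSH 0   -> [2, 0]
PUSH 7   -> [2, 0, 7]
ADD      -> [2, 7]
EQ       -> [0]
DUP      -> [0, 0]
SWAP     -> [0, 0]
POP      -> [0]
PUSH -6  -> [0, -6]

144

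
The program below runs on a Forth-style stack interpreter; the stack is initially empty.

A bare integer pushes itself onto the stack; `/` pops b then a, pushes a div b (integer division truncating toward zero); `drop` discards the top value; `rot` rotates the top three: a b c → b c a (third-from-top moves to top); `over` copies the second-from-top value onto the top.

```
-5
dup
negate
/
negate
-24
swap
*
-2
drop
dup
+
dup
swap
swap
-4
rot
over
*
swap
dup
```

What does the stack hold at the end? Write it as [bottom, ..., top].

[-48, 192, -4, -4]

-5     → -5
dup    → -5 -5
negate → -5 5
/      → -1
negate → 1
-24    → 1 -24
swap   → -24 1
*      → -24
-2     → -24 -2
drop   → -24
dup    → -24 -24
+      → -48
dup    → -48 -48
swap   → -48 -48
swap   → -48 -48
-4     → -48 -48 -4
rot    → -48 -4 -48
over   → -48 -4 -48 -4
*      → -48 -4 192
swap   → -48 192 -4
dup    → -48 192 -4 -4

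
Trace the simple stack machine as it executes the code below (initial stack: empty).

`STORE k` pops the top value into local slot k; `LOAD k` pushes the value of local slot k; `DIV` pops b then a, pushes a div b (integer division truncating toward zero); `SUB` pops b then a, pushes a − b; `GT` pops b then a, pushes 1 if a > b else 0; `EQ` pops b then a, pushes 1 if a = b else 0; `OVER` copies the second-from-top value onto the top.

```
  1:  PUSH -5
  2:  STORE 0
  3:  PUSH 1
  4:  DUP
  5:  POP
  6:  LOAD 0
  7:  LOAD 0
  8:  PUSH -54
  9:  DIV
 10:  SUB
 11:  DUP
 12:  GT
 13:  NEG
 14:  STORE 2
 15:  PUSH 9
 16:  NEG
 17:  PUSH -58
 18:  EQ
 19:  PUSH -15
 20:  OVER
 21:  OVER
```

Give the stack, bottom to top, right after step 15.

PUSH -5  -> -5
STORE 0  -> (empty)
PUSH 1   -> 1
DUP      -> 1 1
POP      -> 1
LOAD 0   -> 1 -5
LOAD 0   -> 1 -5 -5
PUSH -54 -> 1 -5 -5 -54
DIV      -> 1 -5 0
SUB      -> 1 -5
DUP      -> 1 -5 -5
GT       -> 1 0
NEG      -> 1 0
STORE 2  -> 1
PUSH 9   -> 1 9

[1, 9]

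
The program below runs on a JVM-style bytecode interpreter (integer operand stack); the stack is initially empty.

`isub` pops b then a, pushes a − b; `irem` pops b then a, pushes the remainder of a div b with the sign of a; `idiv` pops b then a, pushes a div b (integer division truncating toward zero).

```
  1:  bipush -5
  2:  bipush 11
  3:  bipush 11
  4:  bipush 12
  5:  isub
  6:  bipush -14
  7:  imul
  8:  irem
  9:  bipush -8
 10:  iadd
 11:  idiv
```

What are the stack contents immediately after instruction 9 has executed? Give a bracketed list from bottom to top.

[-5, 11, -8]

bipush -5  -> -5
bipush 11  -> -5 11
bipush 11  -> -5 11 11
bipush 12  -> -5 11 11 12
isub       -> -5 11 -1
bipush -14 -> -5 11 -1 -14
imul       -> -5 11 14
irem       -> -5 11
bipush -8  -> -5 11 -8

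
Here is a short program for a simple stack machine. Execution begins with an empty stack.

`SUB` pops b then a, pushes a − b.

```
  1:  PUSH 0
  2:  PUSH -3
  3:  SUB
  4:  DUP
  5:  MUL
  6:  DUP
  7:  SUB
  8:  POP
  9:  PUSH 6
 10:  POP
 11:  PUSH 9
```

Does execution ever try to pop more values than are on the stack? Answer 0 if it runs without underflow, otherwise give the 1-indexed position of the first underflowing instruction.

0

PUSH 0  -> [0]
PUSH -3 -> [0, -3]
SUB     -> [3]
DUP     -> [3, 3]
MUL     -> [9]
DUP     -> [9, 9]
SUB     -> [0]
POP     -> []
PUSH 6  -> [6]
POP     -> []
PUSH 9  -> [9]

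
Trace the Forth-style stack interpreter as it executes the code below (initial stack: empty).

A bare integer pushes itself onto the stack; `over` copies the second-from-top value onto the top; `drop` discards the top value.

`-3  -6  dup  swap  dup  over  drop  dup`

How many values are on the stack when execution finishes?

-3   : [-3]
-6   : [-3, -6]
dup  : [-3, -6, -6]
swap : [-3, -6, -6]
dup  : [-3, -6, -6, -6]
over : [-3, -6, -6, -6, -6]
drop : [-3, -6, -6, -6]
dup  : [-3, -6, -6, -6, -6]

5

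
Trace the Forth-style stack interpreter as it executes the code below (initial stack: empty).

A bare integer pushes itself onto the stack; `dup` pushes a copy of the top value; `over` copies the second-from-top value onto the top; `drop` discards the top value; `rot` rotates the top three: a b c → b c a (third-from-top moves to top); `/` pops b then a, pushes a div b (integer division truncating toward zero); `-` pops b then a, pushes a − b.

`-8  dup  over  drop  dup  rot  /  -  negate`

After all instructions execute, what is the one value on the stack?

-8     -> [-8]
dup    -> [-8, -8]
over   -> [-8, -8, -8]
drop   -> [-8, -8]
dup    -> [-8, -8, -8]
rot    -> [-8, -8, -8]
/      -> [-8, 1]
-      -> [-9]
negate -> [9]

9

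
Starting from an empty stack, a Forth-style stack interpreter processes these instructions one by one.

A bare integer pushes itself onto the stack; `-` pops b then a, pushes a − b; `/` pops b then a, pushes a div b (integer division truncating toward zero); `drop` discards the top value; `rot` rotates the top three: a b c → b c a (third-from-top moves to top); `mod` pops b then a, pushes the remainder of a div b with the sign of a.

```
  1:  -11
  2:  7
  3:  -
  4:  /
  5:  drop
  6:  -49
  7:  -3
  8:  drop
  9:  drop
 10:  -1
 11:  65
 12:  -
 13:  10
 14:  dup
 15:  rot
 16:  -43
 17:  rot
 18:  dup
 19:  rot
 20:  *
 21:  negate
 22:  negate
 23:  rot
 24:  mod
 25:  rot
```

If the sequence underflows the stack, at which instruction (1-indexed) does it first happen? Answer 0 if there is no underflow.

4

-11  [-11]
7    [-11, 7]
-    [-18]
/  — needs 2 operands, stack has 1 → underflow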